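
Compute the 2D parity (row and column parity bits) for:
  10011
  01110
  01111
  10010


Row parities: 1100
Column parities: 00000

Row P: 1100, Col P: 00000, Corner: 0


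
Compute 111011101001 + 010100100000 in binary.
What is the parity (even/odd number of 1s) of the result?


111011101001 = 3817
010100100000 = 1312
Sum = 5129 = 1010000001001
1s count = 4

even parity (4 ones in 1010000001001)


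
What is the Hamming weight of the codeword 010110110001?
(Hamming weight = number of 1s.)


Counting 1s in 010110110001

6


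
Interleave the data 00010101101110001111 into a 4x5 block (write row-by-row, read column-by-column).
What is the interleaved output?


Matrix:
  00010
  10110
  11100
  01111
Read columns: 01100011011111010001

01100011011111010001


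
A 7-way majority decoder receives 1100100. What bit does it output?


Ones: 3 out of 7
Threshold: 4

0 (3/7 voted 1)


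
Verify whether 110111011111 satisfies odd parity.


Number of 1s: 10

No, parity error (10 ones)


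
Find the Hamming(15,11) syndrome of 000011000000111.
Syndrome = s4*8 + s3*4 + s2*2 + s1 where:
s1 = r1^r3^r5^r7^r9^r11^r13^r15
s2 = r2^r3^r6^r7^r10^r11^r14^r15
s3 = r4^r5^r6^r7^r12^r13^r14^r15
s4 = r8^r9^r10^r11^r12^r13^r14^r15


s1=1, s2=1, s3=1, s4=1

Syndrome = 15 (error at position 15)


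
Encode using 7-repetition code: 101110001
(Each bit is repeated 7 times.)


Each bit -> 7 copies

111111100000001111111111111111111110000000000000000000001111111


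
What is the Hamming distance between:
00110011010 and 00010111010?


XOR: 00100100000
Count of 1s: 2

2


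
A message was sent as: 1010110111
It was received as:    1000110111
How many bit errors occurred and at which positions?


XOR: 0010000000

1 error(s) at position(s): 2


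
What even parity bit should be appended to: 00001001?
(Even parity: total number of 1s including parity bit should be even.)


Number of 1s in data: 2
Parity bit: 0

0


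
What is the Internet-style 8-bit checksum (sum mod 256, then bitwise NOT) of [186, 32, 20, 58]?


Sum = 296 mod 256 = 40
Complement = 215

215


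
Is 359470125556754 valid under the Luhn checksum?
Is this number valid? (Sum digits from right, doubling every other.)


Luhn sum = 59
59 mod 10 = 9

Invalid (Luhn sum mod 10 = 9)


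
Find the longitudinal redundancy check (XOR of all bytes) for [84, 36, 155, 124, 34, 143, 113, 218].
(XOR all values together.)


XOR chain: 84 ^ 36 ^ 155 ^ 124 ^ 34 ^ 143 ^ 113 ^ 218 = 145

145


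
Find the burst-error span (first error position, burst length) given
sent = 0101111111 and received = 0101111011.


XOR: 0000000100

Burst at position 7, length 1


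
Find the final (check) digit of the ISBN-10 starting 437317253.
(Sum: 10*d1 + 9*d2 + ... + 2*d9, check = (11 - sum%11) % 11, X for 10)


Weighted sum: 214
214 mod 11 = 5

Check digit: 6


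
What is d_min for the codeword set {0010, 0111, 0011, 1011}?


Comparing all pairs, minimum distance: 1
Can detect 0 errors, correct 0 errors

1


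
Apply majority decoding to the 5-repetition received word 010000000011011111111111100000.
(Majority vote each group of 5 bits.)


Groups: 01000, 00000, 11011, 11111, 11111, 00000
Majority votes: 001110

001110


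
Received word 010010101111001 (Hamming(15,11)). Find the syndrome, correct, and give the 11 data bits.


Syndrome = 11: error at position 11

Data: 01011101001 (corrected bit 11)


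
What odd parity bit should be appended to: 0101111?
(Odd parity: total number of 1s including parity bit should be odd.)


Number of 1s in data: 5
Parity bit: 0

0


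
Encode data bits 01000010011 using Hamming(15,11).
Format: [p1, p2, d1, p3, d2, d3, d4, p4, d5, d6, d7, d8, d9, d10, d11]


Parity bits: p1=1, p2=1, p3=1, p4=1

110110010010011


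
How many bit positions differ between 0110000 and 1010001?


XOR: 1100001
Count of 1s: 3

3


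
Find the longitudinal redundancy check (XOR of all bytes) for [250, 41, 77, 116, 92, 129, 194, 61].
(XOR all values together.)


XOR chain: 250 ^ 41 ^ 77 ^ 116 ^ 92 ^ 129 ^ 194 ^ 61 = 200

200


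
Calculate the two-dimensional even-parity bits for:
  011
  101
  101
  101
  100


Row parities: 00001
Column parities: 010

Row P: 00001, Col P: 010, Corner: 1


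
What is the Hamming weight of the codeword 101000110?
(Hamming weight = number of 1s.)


Counting 1s in 101000110

4


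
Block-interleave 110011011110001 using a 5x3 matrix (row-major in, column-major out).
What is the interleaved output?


Matrix:
  110
  011
  011
  110
  001
Read columns: 100101111001101

100101111001101


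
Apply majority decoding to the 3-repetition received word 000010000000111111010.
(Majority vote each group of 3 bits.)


Groups: 000, 010, 000, 000, 111, 111, 010
Majority votes: 0000110

0000110


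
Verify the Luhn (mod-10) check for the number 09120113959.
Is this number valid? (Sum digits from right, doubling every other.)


Luhn sum = 42
42 mod 10 = 2

Invalid (Luhn sum mod 10 = 2)


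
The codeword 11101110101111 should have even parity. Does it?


Number of 1s: 11

No, parity error (11 ones)


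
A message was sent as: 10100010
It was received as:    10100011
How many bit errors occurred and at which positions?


XOR: 00000001

1 error(s) at position(s): 7


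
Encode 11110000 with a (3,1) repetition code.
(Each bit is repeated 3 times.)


Each bit -> 3 copies

111111111111000000000000


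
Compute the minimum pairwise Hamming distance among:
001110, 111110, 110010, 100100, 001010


Comparing all pairs, minimum distance: 1
Can detect 0 errors, correct 0 errors

1


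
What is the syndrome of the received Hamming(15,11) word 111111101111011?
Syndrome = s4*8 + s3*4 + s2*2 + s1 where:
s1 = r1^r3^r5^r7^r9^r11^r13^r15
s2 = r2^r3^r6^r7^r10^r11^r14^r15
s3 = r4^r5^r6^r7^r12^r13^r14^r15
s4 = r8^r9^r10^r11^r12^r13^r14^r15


s1=1, s2=0, s3=1, s4=0

Syndrome = 5 (error at position 5)


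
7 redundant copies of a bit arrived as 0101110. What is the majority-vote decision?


Ones: 4 out of 7
Threshold: 4

1 (4/7 voted 1)


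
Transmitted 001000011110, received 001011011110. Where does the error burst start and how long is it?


XOR: 000011000000

Burst at position 4, length 2


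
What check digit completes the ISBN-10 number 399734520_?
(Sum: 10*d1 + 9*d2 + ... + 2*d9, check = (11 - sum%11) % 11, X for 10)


Weighted sum: 296
296 mod 11 = 10

Check digit: 1


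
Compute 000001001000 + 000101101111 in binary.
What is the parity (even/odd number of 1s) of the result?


000001001000 = 72
000101101111 = 367
Sum = 439 = 110110111
1s count = 7

odd parity (7 ones in 110110111)


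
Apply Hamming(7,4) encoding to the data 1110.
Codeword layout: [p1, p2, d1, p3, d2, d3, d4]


Parity bits: p1=0, p2=0, p3=0

0010110


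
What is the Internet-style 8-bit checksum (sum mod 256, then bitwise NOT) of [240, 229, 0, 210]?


Sum = 679 mod 256 = 167
Complement = 88

88


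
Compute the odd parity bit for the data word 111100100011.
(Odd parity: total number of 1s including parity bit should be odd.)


Number of 1s in data: 7
Parity bit: 0

0


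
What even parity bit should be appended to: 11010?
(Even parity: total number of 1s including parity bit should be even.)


Number of 1s in data: 3
Parity bit: 1

1


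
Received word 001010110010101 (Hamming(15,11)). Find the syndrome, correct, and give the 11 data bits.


Syndrome = 0: no error detected

Data: 11010010101 (no errors)


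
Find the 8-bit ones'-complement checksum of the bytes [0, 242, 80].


Sum = 322 mod 256 = 66
Complement = 189

189


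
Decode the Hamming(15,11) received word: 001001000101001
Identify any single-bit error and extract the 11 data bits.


Syndrome = 12: error at position 12

Data: 10100100001 (corrected bit 12)


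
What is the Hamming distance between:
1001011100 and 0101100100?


XOR: 1100111000
Count of 1s: 5

5


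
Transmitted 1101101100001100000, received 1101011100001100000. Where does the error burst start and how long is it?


XOR: 0000110000000000000

Burst at position 4, length 2


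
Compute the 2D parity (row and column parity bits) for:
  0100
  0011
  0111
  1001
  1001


Row parities: 10100
Column parities: 0000

Row P: 10100, Col P: 0000, Corner: 0


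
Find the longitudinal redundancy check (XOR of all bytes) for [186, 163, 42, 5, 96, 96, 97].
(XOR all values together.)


XOR chain: 186 ^ 163 ^ 42 ^ 5 ^ 96 ^ 96 ^ 97 = 87

87


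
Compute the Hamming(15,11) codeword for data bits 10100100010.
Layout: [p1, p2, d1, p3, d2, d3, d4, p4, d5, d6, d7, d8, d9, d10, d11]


Parity bits: p1=1, p2=0, p3=0, p4=0

101001000100010


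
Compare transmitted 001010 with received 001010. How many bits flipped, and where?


XOR: 000000

0 errors (received matches sent)


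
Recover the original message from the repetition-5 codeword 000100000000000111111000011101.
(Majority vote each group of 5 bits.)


Groups: 00010, 00000, 00000, 11111, 10000, 11101
Majority votes: 000101

000101


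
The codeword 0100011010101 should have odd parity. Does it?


Number of 1s: 6

No, parity error (6 ones)


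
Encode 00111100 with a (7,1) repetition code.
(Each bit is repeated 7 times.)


Each bit -> 7 copies

00000000000000111111111111111111111111111100000000000000


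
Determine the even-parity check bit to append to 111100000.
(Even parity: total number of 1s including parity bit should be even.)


Number of 1s in data: 4
Parity bit: 0

0


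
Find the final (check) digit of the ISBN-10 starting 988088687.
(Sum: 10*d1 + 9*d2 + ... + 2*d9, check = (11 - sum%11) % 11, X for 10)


Weighted sum: 376
376 mod 11 = 2

Check digit: 9


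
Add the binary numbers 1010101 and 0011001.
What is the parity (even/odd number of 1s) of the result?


1010101 = 85
0011001 = 25
Sum = 110 = 1101110
1s count = 5

odd parity (5 ones in 1101110)


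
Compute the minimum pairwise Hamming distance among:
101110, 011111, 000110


Comparing all pairs, minimum distance: 2
Can detect 1 errors, correct 0 errors

2


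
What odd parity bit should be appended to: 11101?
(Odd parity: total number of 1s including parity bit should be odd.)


Number of 1s in data: 4
Parity bit: 1

1


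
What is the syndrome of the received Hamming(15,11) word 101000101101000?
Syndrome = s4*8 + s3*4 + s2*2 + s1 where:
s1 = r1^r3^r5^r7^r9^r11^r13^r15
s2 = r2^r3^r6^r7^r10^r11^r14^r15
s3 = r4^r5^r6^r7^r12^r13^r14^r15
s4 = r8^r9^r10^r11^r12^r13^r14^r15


s1=0, s2=1, s3=0, s4=1

Syndrome = 10 (error at position 10)


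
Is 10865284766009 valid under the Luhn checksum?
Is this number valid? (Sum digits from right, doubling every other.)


Luhn sum = 52
52 mod 10 = 2

Invalid (Luhn sum mod 10 = 2)


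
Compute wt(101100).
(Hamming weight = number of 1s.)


Counting 1s in 101100

3


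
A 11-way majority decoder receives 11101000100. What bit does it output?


Ones: 5 out of 11
Threshold: 6

0 (5/11 voted 1)


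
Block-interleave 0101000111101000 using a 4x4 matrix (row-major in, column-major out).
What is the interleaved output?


Matrix:
  0101
  0001
  1110
  1000
Read columns: 0011101000101100

0011101000101100


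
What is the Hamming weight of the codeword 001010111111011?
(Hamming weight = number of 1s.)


Counting 1s in 001010111111011

10


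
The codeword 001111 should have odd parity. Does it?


Number of 1s: 4

No, parity error (4 ones)


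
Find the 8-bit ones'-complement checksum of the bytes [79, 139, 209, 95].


Sum = 522 mod 256 = 10
Complement = 245

245


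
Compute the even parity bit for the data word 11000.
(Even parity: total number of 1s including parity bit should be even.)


Number of 1s in data: 2
Parity bit: 0

0


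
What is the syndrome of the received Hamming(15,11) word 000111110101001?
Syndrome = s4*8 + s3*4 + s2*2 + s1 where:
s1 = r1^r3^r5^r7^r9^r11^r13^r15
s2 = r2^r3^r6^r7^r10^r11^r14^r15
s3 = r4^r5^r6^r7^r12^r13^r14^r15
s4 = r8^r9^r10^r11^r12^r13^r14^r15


s1=1, s2=0, s3=0, s4=0

Syndrome = 1 (error at position 1)


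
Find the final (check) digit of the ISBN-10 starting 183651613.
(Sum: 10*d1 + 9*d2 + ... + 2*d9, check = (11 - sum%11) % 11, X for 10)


Weighted sum: 216
216 mod 11 = 7

Check digit: 4


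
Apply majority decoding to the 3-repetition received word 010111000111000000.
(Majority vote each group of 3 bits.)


Groups: 010, 111, 000, 111, 000, 000
Majority votes: 010100

010100


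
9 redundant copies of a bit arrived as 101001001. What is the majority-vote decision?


Ones: 4 out of 9
Threshold: 5

0 (4/9 voted 1)


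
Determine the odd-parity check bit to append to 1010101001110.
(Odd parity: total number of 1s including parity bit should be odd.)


Number of 1s in data: 7
Parity bit: 0

0


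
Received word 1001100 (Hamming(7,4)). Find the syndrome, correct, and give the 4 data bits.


Syndrome = 0: no error detected

Data: 0100 (no errors)


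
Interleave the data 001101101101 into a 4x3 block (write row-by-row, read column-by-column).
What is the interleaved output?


Matrix:
  001
  101
  101
  101
Read columns: 011100001111

011100001111


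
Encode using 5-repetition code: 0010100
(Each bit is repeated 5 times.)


Each bit -> 5 copies

00000000001111100000111110000000000


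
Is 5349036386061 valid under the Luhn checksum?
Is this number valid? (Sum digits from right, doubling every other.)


Luhn sum = 57
57 mod 10 = 7

Invalid (Luhn sum mod 10 = 7)


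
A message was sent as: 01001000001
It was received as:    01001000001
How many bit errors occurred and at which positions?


XOR: 00000000000

0 errors (received matches sent)


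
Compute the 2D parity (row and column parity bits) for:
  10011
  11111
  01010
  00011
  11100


Row parities: 11001
Column parities: 11001

Row P: 11001, Col P: 11001, Corner: 1


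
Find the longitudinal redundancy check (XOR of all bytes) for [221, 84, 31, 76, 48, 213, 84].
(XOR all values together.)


XOR chain: 221 ^ 84 ^ 31 ^ 76 ^ 48 ^ 213 ^ 84 = 107

107


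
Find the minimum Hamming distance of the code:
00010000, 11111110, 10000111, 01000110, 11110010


Comparing all pairs, minimum distance: 2
Can detect 1 errors, correct 0 errors

2


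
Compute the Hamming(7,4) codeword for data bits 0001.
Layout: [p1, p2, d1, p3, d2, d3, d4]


Parity bits: p1=1, p2=1, p3=1

1101001


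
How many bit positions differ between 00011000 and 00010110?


XOR: 00001110
Count of 1s: 3

3


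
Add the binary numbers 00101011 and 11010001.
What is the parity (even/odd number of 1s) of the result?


00101011 = 43
11010001 = 209
Sum = 252 = 11111100
1s count = 6

even parity (6 ones in 11111100)


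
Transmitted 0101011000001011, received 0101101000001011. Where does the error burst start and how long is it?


XOR: 0000110000000000

Burst at position 4, length 2


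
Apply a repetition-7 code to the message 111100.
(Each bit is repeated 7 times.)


Each bit -> 7 copies

111111111111111111111111111100000000000000


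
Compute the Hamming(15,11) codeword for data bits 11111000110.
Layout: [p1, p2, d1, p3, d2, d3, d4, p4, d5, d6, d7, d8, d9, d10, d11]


Parity bits: p1=1, p2=0, p3=1, p4=1

101111111000110


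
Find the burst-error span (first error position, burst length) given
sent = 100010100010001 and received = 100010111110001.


XOR: 000000011100000

Burst at position 7, length 3


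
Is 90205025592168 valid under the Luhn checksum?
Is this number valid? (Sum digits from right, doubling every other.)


Luhn sum = 49
49 mod 10 = 9

Invalid (Luhn sum mod 10 = 9)


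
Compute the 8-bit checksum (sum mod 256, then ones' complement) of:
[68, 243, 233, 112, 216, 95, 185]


Sum = 1152 mod 256 = 128
Complement = 127

127


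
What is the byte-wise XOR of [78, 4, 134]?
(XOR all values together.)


XOR chain: 78 ^ 4 ^ 134 = 204

204


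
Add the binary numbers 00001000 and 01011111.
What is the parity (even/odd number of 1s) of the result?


00001000 = 8
01011111 = 95
Sum = 103 = 1100111
1s count = 5

odd parity (5 ones in 1100111)


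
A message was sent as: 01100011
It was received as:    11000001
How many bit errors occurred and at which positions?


XOR: 10100010

3 error(s) at position(s): 0, 2, 6


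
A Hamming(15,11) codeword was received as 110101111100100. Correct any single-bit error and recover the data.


Syndrome = 0: no error detected

Data: 00111100100 (no errors)


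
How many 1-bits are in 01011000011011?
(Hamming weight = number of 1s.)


Counting 1s in 01011000011011

7


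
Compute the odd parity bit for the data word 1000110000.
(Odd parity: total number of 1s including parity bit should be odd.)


Number of 1s in data: 3
Parity bit: 0

0


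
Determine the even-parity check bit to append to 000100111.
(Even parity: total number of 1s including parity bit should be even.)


Number of 1s in data: 4
Parity bit: 0

0


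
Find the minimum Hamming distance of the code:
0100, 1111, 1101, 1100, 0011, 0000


Comparing all pairs, minimum distance: 1
Can detect 0 errors, correct 0 errors

1


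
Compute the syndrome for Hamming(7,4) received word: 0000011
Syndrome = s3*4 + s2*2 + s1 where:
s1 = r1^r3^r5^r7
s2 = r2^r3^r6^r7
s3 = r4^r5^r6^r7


s1=1, s2=0, s3=0

Syndrome = 1 (error at position 1)


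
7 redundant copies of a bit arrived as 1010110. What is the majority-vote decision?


Ones: 4 out of 7
Threshold: 4

1 (4/7 voted 1)


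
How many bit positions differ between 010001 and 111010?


XOR: 101011
Count of 1s: 4

4


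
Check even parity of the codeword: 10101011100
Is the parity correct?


Number of 1s: 6

Yes, parity is correct (6 ones)


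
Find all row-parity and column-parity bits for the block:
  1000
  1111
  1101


Row parities: 101
Column parities: 1010

Row P: 101, Col P: 1010, Corner: 0


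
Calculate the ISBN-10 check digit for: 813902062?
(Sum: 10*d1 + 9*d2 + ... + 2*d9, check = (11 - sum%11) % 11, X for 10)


Weighted sum: 208
208 mod 11 = 10

Check digit: 1


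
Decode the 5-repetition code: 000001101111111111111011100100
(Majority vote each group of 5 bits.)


Groups: 00000, 11011, 11111, 11111, 10111, 00100
Majority votes: 011110

011110


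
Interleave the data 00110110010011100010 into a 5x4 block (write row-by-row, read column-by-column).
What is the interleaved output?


Matrix:
  0011
  0110
  0100
  1110
  0010
Read columns: 00010011101101110000

00010011101101110000


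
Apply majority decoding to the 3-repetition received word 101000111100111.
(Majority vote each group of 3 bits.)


Groups: 101, 000, 111, 100, 111
Majority votes: 10101

10101


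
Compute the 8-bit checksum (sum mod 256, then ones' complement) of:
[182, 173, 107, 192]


Sum = 654 mod 256 = 142
Complement = 113

113


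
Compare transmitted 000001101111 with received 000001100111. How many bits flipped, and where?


XOR: 000000001000

1 error(s) at position(s): 8


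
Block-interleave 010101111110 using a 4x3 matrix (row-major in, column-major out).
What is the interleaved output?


Matrix:
  010
  101
  111
  110
Read columns: 011110110110

011110110110


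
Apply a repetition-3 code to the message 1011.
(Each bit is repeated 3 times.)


Each bit -> 3 copies

111000111111


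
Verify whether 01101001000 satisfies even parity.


Number of 1s: 4

Yes, parity is correct (4 ones)


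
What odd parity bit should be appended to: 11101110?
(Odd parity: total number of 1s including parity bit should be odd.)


Number of 1s in data: 6
Parity bit: 1

1


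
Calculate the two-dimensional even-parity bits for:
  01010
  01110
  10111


Row parities: 010
Column parities: 10011

Row P: 010, Col P: 10011, Corner: 1


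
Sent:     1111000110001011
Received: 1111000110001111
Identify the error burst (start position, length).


XOR: 0000000000000100

Burst at position 13, length 1


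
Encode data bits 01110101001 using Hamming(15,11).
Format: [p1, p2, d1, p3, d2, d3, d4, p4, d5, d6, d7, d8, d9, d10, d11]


Parity bits: p1=1, p2=0, p3=1, p4=1

100111110101001


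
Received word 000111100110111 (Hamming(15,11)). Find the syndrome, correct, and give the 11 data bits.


Syndrome = 13: error at position 13

Data: 01110110011 (corrected bit 13)


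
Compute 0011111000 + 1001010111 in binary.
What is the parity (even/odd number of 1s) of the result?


0011111000 = 248
1001010111 = 599
Sum = 847 = 1101001111
1s count = 7

odd parity (7 ones in 1101001111)


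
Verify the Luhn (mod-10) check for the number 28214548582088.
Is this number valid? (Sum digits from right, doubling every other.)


Luhn sum = 74
74 mod 10 = 4

Invalid (Luhn sum mod 10 = 4)


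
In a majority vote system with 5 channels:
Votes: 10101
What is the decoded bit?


Ones: 3 out of 5
Threshold: 3

1 (3/5 voted 1)


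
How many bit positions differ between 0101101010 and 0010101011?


XOR: 0111000001
Count of 1s: 4

4


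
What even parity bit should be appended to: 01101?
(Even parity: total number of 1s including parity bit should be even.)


Number of 1s in data: 3
Parity bit: 1

1


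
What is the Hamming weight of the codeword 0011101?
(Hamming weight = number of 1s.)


Counting 1s in 0011101

4


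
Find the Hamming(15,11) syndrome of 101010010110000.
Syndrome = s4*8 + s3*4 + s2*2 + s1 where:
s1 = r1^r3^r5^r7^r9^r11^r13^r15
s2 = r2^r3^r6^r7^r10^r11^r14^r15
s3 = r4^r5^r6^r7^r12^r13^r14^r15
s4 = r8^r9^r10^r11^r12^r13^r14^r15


s1=0, s2=1, s3=1, s4=1

Syndrome = 14 (error at position 14)


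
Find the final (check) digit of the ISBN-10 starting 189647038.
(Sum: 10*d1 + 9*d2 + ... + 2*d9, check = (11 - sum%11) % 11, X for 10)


Weighted sum: 280
280 mod 11 = 5

Check digit: 6


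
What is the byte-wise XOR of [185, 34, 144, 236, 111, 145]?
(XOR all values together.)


XOR chain: 185 ^ 34 ^ 144 ^ 236 ^ 111 ^ 145 = 25

25


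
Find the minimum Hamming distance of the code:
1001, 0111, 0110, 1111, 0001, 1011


Comparing all pairs, minimum distance: 1
Can detect 0 errors, correct 0 errors

1


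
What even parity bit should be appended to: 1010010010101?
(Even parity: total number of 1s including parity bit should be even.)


Number of 1s in data: 6
Parity bit: 0

0


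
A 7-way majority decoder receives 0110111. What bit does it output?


Ones: 5 out of 7
Threshold: 4

1 (5/7 voted 1)


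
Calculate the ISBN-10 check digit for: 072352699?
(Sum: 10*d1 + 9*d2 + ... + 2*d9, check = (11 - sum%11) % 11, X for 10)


Weighted sum: 209
209 mod 11 = 0

Check digit: 0


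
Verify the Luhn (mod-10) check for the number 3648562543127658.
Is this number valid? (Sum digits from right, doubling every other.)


Luhn sum = 79
79 mod 10 = 9

Invalid (Luhn sum mod 10 = 9)


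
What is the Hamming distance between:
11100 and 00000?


XOR: 11100
Count of 1s: 3

3


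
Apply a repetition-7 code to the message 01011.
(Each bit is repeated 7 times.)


Each bit -> 7 copies

00000001111111000000011111111111111


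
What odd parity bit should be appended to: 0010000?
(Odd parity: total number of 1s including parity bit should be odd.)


Number of 1s in data: 1
Parity bit: 0

0


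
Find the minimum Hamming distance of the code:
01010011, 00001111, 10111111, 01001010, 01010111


Comparing all pairs, minimum distance: 1
Can detect 0 errors, correct 0 errors

1


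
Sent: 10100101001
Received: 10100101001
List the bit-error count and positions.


XOR: 00000000000

0 errors (received matches sent)


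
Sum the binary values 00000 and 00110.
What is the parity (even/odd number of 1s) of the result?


00000 = 0
00110 = 6
Sum = 6 = 110
1s count = 2

even parity (2 ones in 110)


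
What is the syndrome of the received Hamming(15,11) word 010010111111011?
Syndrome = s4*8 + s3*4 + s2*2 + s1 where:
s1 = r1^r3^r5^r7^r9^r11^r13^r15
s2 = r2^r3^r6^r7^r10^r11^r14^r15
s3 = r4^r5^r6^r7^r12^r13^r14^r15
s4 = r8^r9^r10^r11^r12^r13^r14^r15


s1=1, s2=0, s3=1, s4=1

Syndrome = 13 (error at position 13)


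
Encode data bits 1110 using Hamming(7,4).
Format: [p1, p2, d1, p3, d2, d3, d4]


Parity bits: p1=0, p2=0, p3=0

0010110


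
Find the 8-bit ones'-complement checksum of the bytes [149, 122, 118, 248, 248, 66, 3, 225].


Sum = 1179 mod 256 = 155
Complement = 100

100


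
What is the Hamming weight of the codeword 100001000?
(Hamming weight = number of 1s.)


Counting 1s in 100001000

2


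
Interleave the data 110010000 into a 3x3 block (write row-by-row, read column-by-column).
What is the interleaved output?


Matrix:
  110
  010
  000
Read columns: 100110000

100110000


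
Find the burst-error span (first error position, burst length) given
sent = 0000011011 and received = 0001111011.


XOR: 0001100000

Burst at position 3, length 2


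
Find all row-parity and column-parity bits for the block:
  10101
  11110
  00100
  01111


Row parities: 1010
Column parities: 00000

Row P: 1010, Col P: 00000, Corner: 0


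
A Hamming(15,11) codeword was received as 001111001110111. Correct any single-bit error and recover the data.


Syndrome = 0: no error detected

Data: 11101110111 (no errors)


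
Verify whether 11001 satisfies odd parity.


Number of 1s: 3

Yes, parity is correct (3 ones)


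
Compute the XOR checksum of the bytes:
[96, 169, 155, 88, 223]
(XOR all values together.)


XOR chain: 96 ^ 169 ^ 155 ^ 88 ^ 223 = 213

213


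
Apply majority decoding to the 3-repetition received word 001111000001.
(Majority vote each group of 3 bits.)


Groups: 001, 111, 000, 001
Majority votes: 0100

0100


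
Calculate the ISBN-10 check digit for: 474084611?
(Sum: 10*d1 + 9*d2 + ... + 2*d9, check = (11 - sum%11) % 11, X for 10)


Weighted sum: 232
232 mod 11 = 1

Check digit: X


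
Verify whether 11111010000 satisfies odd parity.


Number of 1s: 6

No, parity error (6 ones)


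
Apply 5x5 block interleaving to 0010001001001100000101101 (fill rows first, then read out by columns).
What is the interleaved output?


Matrix:
  00100
  01001
  00110
  00001
  01101
Read columns: 0000001001101010010001011

0000001001101010010001011


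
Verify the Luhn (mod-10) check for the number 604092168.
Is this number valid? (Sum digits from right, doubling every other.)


Luhn sum = 35
35 mod 10 = 5

Invalid (Luhn sum mod 10 = 5)


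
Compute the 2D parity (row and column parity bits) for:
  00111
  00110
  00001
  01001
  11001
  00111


Row parities: 101011
Column parities: 10111

Row P: 101011, Col P: 10111, Corner: 0


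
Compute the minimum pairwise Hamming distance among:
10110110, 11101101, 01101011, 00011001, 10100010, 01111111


Comparing all pairs, minimum distance: 2
Can detect 1 errors, correct 0 errors

2


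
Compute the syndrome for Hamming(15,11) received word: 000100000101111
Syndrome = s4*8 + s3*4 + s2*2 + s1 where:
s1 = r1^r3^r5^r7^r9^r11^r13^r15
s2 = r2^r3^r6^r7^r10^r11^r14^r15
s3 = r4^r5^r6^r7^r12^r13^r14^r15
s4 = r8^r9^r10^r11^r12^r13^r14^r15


s1=0, s2=1, s3=1, s4=1

Syndrome = 14 (error at position 14)


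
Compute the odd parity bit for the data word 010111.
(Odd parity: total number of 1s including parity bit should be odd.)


Number of 1s in data: 4
Parity bit: 1

1


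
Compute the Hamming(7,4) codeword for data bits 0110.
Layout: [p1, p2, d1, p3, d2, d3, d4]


Parity bits: p1=1, p2=1, p3=0

1100110


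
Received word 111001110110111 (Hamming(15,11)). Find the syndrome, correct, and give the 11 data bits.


Syndrome = 4: error at position 4

Data: 10110110111 (corrected bit 4)


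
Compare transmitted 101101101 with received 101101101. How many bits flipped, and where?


XOR: 000000000

0 errors (received matches sent)


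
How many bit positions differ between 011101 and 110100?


XOR: 101001
Count of 1s: 3

3


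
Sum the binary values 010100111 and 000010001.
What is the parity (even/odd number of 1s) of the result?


010100111 = 167
000010001 = 17
Sum = 184 = 10111000
1s count = 4

even parity (4 ones in 10111000)


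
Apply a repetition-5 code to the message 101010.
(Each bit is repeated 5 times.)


Each bit -> 5 copies

111110000011111000001111100000


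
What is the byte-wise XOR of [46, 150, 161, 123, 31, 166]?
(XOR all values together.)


XOR chain: 46 ^ 150 ^ 161 ^ 123 ^ 31 ^ 166 = 219

219


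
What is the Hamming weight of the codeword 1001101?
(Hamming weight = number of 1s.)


Counting 1s in 1001101

4


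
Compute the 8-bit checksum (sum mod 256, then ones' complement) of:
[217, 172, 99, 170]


Sum = 658 mod 256 = 146
Complement = 109

109


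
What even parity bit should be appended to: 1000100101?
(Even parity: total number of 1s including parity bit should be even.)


Number of 1s in data: 4
Parity bit: 0

0


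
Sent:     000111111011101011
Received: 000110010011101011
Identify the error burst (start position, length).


XOR: 000001101000000000

Burst at position 5, length 4


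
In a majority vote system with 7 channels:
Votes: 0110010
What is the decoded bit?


Ones: 3 out of 7
Threshold: 4

0 (3/7 voted 1)


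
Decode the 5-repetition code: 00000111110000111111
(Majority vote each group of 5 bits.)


Groups: 00000, 11111, 00001, 11111
Majority votes: 0101

0101


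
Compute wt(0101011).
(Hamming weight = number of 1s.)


Counting 1s in 0101011

4


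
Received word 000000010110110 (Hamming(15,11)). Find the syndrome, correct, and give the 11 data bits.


Syndrome = 10: error at position 10

Data: 00000010110 (corrected bit 10)


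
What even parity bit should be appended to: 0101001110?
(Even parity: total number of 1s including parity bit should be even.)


Number of 1s in data: 5
Parity bit: 1

1


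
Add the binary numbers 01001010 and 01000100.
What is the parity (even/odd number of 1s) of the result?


01001010 = 74
01000100 = 68
Sum = 142 = 10001110
1s count = 4

even parity (4 ones in 10001110)


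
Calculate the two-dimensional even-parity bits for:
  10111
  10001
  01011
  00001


Row parities: 0011
Column parities: 01100

Row P: 0011, Col P: 01100, Corner: 0


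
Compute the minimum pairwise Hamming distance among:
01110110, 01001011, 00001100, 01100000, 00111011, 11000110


Comparing all pairs, minimum distance: 3
Can detect 2 errors, correct 1 errors

3


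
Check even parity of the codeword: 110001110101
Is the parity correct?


Number of 1s: 7

No, parity error (7 ones)


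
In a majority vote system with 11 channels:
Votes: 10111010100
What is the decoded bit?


Ones: 6 out of 11
Threshold: 6

1 (6/11 voted 1)


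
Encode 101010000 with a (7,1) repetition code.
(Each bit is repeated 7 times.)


Each bit -> 7 copies

111111100000001111111000000011111110000000000000000000000000000


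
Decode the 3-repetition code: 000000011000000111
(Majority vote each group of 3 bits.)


Groups: 000, 000, 011, 000, 000, 111
Majority votes: 001001

001001


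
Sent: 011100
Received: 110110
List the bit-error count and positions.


XOR: 101010

3 error(s) at position(s): 0, 2, 4


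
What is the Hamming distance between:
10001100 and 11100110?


XOR: 01101010
Count of 1s: 4

4


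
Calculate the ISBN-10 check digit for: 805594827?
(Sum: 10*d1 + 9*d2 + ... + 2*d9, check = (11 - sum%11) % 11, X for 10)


Weighted sum: 281
281 mod 11 = 6

Check digit: 5


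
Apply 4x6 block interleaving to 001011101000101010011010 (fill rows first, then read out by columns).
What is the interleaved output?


Matrix:
  001011
  101000
  101010
  011010
Read columns: 011000011111000010111000

011000011111000010111000


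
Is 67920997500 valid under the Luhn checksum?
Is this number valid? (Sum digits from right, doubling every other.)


Luhn sum = 52
52 mod 10 = 2

Invalid (Luhn sum mod 10 = 2)


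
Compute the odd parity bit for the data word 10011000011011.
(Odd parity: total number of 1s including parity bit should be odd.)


Number of 1s in data: 7
Parity bit: 0

0


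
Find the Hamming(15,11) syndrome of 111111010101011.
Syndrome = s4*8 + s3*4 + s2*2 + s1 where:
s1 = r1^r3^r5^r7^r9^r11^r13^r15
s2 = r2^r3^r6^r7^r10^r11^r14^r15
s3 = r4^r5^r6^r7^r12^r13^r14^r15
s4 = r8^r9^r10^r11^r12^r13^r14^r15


s1=0, s2=0, s3=0, s4=1

Syndrome = 8 (error at position 8)


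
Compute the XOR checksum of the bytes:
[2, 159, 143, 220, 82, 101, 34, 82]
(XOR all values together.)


XOR chain: 2 ^ 159 ^ 143 ^ 220 ^ 82 ^ 101 ^ 34 ^ 82 = 137

137


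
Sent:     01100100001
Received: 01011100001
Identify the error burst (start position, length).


XOR: 00111000000

Burst at position 2, length 3


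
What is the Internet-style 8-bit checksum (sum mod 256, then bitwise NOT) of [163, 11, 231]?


Sum = 405 mod 256 = 149
Complement = 106

106


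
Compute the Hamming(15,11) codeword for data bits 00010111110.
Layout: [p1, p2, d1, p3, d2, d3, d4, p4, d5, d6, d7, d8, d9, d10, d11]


Parity bits: p1=1, p2=0, p3=0, p4=1

100000110111110


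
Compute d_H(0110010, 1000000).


XOR: 1110010
Count of 1s: 4

4


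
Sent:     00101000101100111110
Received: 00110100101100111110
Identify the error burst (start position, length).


XOR: 00011100000000000000

Burst at position 3, length 3


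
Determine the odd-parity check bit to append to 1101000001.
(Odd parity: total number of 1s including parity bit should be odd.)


Number of 1s in data: 4
Parity bit: 1

1


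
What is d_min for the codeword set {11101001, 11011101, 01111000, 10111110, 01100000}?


Comparing all pairs, minimum distance: 2
Can detect 1 errors, correct 0 errors

2


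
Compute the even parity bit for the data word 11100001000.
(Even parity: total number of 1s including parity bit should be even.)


Number of 1s in data: 4
Parity bit: 0

0


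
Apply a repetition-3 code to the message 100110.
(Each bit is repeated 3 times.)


Each bit -> 3 copies

111000000111111000


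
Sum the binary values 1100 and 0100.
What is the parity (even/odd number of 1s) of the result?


1100 = 12
0100 = 4
Sum = 16 = 10000
1s count = 1

odd parity (1 ones in 10000)


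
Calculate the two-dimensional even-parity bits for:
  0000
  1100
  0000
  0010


Row parities: 0001
Column parities: 1110

Row P: 0001, Col P: 1110, Corner: 1


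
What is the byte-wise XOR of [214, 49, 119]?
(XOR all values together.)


XOR chain: 214 ^ 49 ^ 119 = 144

144


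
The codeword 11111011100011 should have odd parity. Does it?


Number of 1s: 10

No, parity error (10 ones)


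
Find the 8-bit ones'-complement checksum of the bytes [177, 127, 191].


Sum = 495 mod 256 = 239
Complement = 16

16


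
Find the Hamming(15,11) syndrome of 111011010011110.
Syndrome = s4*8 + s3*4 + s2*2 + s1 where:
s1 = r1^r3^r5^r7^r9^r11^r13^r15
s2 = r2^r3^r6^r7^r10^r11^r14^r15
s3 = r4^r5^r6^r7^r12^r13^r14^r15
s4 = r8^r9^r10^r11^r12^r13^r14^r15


s1=1, s2=1, s3=1, s4=1

Syndrome = 15 (error at position 15)


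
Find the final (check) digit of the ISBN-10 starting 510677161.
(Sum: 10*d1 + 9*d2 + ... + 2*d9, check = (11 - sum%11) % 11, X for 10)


Weighted sum: 202
202 mod 11 = 4

Check digit: 7


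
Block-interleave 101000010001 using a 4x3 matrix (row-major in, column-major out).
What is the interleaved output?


Matrix:
  101
  000
  010
  001
Read columns: 100000101001

100000101001


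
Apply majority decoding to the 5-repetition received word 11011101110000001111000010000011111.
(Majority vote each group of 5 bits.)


Groups: 11011, 10111, 00000, 01111, 00001, 00000, 11111
Majority votes: 1101001

1101001


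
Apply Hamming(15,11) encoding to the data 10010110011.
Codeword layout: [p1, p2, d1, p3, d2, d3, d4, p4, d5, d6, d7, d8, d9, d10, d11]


Parity bits: p1=0, p2=0, p3=1, p4=0

001100100110011


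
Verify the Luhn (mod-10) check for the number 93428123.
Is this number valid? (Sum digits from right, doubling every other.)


Luhn sum = 37
37 mod 10 = 7

Invalid (Luhn sum mod 10 = 7)


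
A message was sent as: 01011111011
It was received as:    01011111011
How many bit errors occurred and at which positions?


XOR: 00000000000

0 errors (received matches sent)


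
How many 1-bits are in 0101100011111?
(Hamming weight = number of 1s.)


Counting 1s in 0101100011111

8


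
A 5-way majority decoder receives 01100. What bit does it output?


Ones: 2 out of 5
Threshold: 3

0 (2/5 voted 1)


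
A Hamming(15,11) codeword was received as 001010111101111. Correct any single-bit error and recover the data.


Syndrome = 10: error at position 10

Data: 11011001111 (corrected bit 10)


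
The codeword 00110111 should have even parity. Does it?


Number of 1s: 5

No, parity error (5 ones)


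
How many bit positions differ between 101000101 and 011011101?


XOR: 110011000
Count of 1s: 4

4


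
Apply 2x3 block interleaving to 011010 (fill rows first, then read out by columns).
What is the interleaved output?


Matrix:
  011
  010
Read columns: 001110

001110


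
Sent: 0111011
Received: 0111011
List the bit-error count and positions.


XOR: 0000000

0 errors (received matches sent)


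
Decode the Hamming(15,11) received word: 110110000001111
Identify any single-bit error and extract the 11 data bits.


Syndrome = 2: error at position 2

Data: 01000001111 (corrected bit 2)


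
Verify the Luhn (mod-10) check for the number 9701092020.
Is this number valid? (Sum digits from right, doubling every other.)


Luhn sum = 34
34 mod 10 = 4

Invalid (Luhn sum mod 10 = 4)


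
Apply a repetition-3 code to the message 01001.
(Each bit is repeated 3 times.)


Each bit -> 3 copies

000111000000111


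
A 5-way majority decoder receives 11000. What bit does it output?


Ones: 2 out of 5
Threshold: 3

0 (2/5 voted 1)


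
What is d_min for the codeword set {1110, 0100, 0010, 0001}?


Comparing all pairs, minimum distance: 2
Can detect 1 errors, correct 0 errors

2


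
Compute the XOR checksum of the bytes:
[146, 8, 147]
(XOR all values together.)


XOR chain: 146 ^ 8 ^ 147 = 9

9


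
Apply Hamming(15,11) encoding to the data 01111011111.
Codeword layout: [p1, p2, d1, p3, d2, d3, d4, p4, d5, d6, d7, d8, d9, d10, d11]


Parity bits: p1=0, p2=1, p3=1, p4=0

010111101011111


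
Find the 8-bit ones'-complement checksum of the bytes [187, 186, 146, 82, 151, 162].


Sum = 914 mod 256 = 146
Complement = 109

109


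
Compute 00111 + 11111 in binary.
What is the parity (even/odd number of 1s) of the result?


00111 = 7
11111 = 31
Sum = 38 = 100110
1s count = 3

odd parity (3 ones in 100110)


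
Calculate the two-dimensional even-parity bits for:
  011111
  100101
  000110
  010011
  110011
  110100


Row parities: 110101
Column parities: 101000

Row P: 110101, Col P: 101000, Corner: 0


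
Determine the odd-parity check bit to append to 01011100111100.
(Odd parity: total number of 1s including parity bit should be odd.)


Number of 1s in data: 8
Parity bit: 1

1


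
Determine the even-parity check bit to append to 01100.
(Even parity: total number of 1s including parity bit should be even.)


Number of 1s in data: 2
Parity bit: 0

0
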